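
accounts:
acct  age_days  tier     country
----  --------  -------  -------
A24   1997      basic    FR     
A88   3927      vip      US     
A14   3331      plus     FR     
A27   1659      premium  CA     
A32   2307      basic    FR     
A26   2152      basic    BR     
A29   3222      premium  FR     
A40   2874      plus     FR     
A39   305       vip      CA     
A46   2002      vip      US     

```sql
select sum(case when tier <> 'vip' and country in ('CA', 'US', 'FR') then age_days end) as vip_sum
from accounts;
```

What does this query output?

acct=A24: ✓ → 1997
acct=A88: ✗
acct=A14: ✓ → 3331
acct=A27: ✓ → 1659
acct=A32: ✓ → 2307
acct=A26: ✗
acct=A29: ✓ → 3222
acct=A40: ✓ → 2874
acct=A39: ✗
acct=A46: ✗
vip_sum = 1997 + 3331 + 1659 + 2307 + 3222 + 2874 = 15390

15390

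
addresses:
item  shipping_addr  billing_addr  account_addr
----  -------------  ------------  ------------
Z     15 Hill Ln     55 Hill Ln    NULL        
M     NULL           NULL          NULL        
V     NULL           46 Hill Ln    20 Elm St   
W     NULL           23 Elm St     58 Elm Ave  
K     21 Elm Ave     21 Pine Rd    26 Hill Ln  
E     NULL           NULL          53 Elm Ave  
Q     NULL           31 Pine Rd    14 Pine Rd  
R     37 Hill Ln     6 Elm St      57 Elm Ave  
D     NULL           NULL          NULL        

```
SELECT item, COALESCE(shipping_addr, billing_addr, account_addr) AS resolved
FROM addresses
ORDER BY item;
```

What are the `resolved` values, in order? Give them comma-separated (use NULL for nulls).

item=D: shipping_addr=NULL, billing_addr=NULL, account_addr=NULL (all NULL) → NULL
item=E: shipping_addr=NULL, billing_addr=NULL, account_addr=53 Elm Ave → 53 Elm Ave
item=K: shipping_addr=21 Elm Ave → 21 Elm Ave
item=M: shipping_addr=NULL, billing_addr=NULL, account_addr=NULL (all NULL) → NULL
item=Q: shipping_addr=NULL, billing_addr=31 Pine Rd → 31 Pine Rd
item=R: shipping_addr=37 Hill Ln → 37 Hill Ln
item=V: shipping_addr=NULL, billing_addr=46 Hill Ln → 46 Hill Ln
item=W: shipping_addr=NULL, billing_addr=23 Elm St → 23 Elm St
item=Z: shipping_addr=15 Hill Ln → 15 Hill Ln

NULL, 53 Elm Ave, 21 Elm Ave, NULL, 31 Pine Rd, 37 Hill Ln, 46 Hill Ln, 23 Elm St, 15 Hill Ln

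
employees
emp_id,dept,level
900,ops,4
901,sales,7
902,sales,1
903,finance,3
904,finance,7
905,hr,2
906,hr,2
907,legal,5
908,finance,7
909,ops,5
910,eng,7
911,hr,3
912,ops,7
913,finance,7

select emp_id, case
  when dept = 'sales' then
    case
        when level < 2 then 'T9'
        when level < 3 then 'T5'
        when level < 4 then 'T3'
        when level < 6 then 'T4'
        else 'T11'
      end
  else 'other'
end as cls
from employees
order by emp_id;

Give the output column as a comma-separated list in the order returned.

emp_id=900: dept='ops' → outer ELSE → other
emp_id=901: dept='sales' → inner[ELSE] → T11
emp_id=902: dept='sales' → inner[level < 2] → T9
emp_id=903: dept='finance' → outer ELSE → other
emp_id=904: dept='finance' → outer ELSE → other
emp_id=905: dept='hr' → outer ELSE → other
emp_id=906: dept='hr' → outer ELSE → other
emp_id=907: dept='legal' → outer ELSE → other
emp_id=908: dept='finance' → outer ELSE → other
emp_id=909: dept='ops' → outer ELSE → other
emp_id=910: dept='eng' → outer ELSE → other
emp_id=911: dept='hr' → outer ELSE → other
emp_id=912: dept='ops' → outer ELSE → other
emp_id=913: dept='finance' → outer ELSE → other

other, T11, T9, other, other, other, other, other, other, other, other, other, other, other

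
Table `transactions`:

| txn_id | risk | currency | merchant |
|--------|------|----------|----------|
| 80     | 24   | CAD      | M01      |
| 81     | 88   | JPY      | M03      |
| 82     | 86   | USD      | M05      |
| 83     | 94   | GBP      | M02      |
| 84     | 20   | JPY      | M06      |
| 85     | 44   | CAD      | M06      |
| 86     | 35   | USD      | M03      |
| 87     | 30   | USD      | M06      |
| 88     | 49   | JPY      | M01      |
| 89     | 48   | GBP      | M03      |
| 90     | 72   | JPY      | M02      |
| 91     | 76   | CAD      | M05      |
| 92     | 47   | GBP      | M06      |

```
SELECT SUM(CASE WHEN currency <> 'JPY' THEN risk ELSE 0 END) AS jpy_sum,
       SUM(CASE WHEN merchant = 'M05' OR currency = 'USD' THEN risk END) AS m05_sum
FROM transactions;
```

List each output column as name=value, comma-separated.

[jpy_sum: currency <> 'JPY']
txn_id=80: ✓ → 24
txn_id=81: ✗
txn_id=82: ✓ → 86
txn_id=83: ✓ → 94
txn_id=84: ✗
txn_id=85: ✓ → 44
txn_id=86: ✓ → 35
txn_id=87: ✓ → 30
txn_id=88: ✗
txn_id=89: ✓ → 48
txn_id=90: ✗
txn_id=91: ✓ → 76
txn_id=92: ✓ → 47
jpy_sum = 24 + 86 + 94 + 44 + 35 + 30 + 48 + 76 + 47 = 484
—
[m05_sum: merchant = 'M05' OR currency = 'USD']
txn_id=80: ✗
txn_id=81: ✗
txn_id=82: ✓ → 86
txn_id=83: ✗
txn_id=84: ✗
txn_id=85: ✗
txn_id=86: ✓ → 35
txn_id=87: ✓ → 30
txn_id=88: ✗
txn_id=89: ✗
txn_id=90: ✗
txn_id=91: ✓ → 76
txn_id=92: ✗
m05_sum = 86 + 35 + 30 + 76 = 227

jpy_sum=484, m05_sum=227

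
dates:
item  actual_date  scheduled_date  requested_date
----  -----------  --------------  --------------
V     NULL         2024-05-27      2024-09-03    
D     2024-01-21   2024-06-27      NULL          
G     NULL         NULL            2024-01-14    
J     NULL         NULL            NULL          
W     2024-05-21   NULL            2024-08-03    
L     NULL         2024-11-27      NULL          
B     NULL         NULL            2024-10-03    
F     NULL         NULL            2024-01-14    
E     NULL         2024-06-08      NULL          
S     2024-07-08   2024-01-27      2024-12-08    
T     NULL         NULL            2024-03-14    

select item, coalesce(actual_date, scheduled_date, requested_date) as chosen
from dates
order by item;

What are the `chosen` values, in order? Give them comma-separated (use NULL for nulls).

2024-10-03, 2024-01-21, 2024-06-08, 2024-01-14, 2024-01-14, NULL, 2024-11-27, 2024-07-08, 2024-03-14, 2024-05-27, 2024-05-21

item=B: actual_date=NULL, scheduled_date=NULL, requested_date=2024-10-03 → 2024-10-03
item=D: actual_date=2024-01-21 → 2024-01-21
item=E: actual_date=NULL, scheduled_date=2024-06-08 → 2024-06-08
item=F: actual_date=NULL, scheduled_date=NULL, requested_date=2024-01-14 → 2024-01-14
item=G: actual_date=NULL, scheduled_date=NULL, requested_date=2024-01-14 → 2024-01-14
item=J: actual_date=NULL, scheduled_date=NULL, requested_date=NULL (all NULL) → NULL
item=L: actual_date=NULL, scheduled_date=2024-11-27 → 2024-11-27
item=S: actual_date=2024-07-08 → 2024-07-08
item=T: actual_date=NULL, scheduled_date=NULL, requested_date=2024-03-14 → 2024-03-14
item=V: actual_date=NULL, scheduled_date=2024-05-27 → 2024-05-27
item=W: actual_date=2024-05-21 → 2024-05-21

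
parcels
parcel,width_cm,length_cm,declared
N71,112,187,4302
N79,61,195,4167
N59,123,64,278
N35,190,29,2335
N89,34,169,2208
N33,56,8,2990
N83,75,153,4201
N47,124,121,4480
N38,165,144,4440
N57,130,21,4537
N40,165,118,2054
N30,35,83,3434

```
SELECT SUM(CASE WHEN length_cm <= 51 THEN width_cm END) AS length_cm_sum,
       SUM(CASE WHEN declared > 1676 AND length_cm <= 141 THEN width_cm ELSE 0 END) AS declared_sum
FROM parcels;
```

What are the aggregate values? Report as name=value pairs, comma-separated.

[length_cm_sum: length_cm <= 51]
parcel=N71: ✗
parcel=N79: ✗
parcel=N59: ✗
parcel=N35: ✓ → 190
parcel=N89: ✗
parcel=N33: ✓ → 56
parcel=N83: ✗
parcel=N47: ✗
parcel=N38: ✗
parcel=N57: ✓ → 130
parcel=N40: ✗
parcel=N30: ✗
length_cm_sum = 190 + 56 + 130 = 376
—
[declared_sum: declared > 1676 AND length_cm <= 141]
parcel=N71: ✗
parcel=N79: ✗
parcel=N59: ✗
parcel=N35: ✓ → 190
parcel=N89: ✗
parcel=N33: ✓ → 56
parcel=N83: ✗
parcel=N47: ✓ → 124
parcel=N38: ✗
parcel=N57: ✓ → 130
parcel=N40: ✓ → 165
parcel=N30: ✓ → 35
declared_sum = 190 + 56 + 124 + 130 + 165 + 35 = 700

length_cm_sum=376, declared_sum=700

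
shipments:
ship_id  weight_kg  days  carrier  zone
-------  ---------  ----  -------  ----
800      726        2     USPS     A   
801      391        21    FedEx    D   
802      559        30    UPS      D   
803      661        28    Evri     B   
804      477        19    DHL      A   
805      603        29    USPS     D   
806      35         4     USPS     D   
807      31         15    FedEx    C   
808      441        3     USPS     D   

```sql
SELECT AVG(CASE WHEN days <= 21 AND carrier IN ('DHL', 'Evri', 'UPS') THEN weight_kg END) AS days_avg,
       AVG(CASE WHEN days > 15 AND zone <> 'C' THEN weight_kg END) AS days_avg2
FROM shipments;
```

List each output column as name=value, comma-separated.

[days_avg: days <= 21 AND carrier IN ('DHL', 'Evri', 'UPS')]
ship_id=800: ✗
ship_id=801: ✗
ship_id=802: ✗
ship_id=803: ✗
ship_id=804: ✓ → 477
ship_id=805: ✗
ship_id=806: ✗
ship_id=807: ✗
ship_id=808: ✗
days_avg = 477
—
[days_avg2: days > 15 AND zone <> 'C']
ship_id=800: ✗
ship_id=801: ✓ → 391
ship_id=802: ✓ → 559
ship_id=803: ✓ → 661
ship_id=804: ✓ → 477
ship_id=805: ✓ → 603
ship_id=806: ✗
ship_id=807: ✗
ship_id=808: ✗
days_avg2 = (391 + 559 + 661 + 477 + 603) / 5 = 538.2

days_avg=477, days_avg2=538.2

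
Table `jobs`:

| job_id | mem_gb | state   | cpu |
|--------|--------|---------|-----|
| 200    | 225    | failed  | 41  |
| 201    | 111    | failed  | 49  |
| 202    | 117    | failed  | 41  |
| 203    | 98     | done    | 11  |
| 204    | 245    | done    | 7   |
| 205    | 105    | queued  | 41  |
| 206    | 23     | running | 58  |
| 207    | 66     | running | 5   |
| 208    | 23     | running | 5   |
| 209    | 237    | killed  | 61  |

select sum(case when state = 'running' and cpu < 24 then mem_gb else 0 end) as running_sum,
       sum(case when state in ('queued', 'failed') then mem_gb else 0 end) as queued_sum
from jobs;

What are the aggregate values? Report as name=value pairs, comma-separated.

running_sum=89, queued_sum=558

[running_sum: state = 'running' and cpu < 24]
job_id=200: ✗
job_id=201: ✗
job_id=202: ✗
job_id=203: ✗
job_id=204: ✗
job_id=205: ✗
job_id=206: ✗
job_id=207: ✓ → 66
job_id=208: ✓ → 23
job_id=209: ✗
running_sum = 66 + 23 = 89
—
[queued_sum: state in ('queued', 'failed')]
job_id=200: ✓ → 225
job_id=201: ✓ → 111
job_id=202: ✓ → 117
job_id=203: ✗
job_id=204: ✗
job_id=205: ✓ → 105
job_id=206: ✗
job_id=207: ✗
job_id=208: ✗
job_id=209: ✗
queued_sum = 225 + 111 + 117 + 105 = 558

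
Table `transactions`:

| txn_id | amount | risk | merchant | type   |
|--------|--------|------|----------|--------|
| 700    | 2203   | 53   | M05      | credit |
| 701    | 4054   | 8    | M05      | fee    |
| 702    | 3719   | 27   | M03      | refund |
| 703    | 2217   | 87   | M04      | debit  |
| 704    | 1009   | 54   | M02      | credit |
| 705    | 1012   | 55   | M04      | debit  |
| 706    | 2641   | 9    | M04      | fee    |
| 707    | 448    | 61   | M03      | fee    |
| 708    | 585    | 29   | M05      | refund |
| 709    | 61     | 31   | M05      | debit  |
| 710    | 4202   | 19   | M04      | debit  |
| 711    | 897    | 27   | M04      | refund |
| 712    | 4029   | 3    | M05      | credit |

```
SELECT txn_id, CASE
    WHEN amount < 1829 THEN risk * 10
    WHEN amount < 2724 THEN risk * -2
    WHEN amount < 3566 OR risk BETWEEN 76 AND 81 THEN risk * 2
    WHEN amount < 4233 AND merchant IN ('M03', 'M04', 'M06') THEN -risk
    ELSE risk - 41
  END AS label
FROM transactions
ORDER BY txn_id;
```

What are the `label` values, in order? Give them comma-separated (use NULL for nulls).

-106, -33, -27, -174, 540, 550, -18, 610, 290, 310, -19, 270, -38

txn_id=700: amount < 2724 → -106
txn_id=701: ELSE → -33
txn_id=702: amount < 4233 AND merchant IN ('M03', 'M04', 'M06') → -27
txn_id=703: amount < 2724 → -174
txn_id=704: amount < 1829 → 540
txn_id=705: amount < 1829 → 550
txn_id=706: amount < 2724 → -18
txn_id=707: amount < 1829 → 610
txn_id=708: amount < 1829 → 290
txn_id=709: amount < 1829 → 310
txn_id=710: amount < 4233 AND merchant IN ('M03', 'M04', 'M06') → -19
txn_id=711: amount < 1829 → 270
txn_id=712: ELSE → -38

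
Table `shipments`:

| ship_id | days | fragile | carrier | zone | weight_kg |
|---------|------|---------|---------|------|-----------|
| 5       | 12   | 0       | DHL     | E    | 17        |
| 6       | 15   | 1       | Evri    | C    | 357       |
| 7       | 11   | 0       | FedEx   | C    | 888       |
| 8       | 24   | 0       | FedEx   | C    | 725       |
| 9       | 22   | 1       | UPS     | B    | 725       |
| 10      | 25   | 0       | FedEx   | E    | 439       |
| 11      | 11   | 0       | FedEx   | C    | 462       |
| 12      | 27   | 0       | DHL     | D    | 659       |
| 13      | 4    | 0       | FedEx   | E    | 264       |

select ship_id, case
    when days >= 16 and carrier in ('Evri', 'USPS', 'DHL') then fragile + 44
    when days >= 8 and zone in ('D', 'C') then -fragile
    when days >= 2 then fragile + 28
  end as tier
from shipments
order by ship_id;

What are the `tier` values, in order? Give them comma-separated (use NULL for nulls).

ship_id=5: days >= 2 → 28
ship_id=6: days >= 8 and zone in ('D', 'C') → -1
ship_id=7: days >= 8 and zone in ('D', 'C') → 0
ship_id=8: days >= 8 and zone in ('D', 'C') → 0
ship_id=9: days >= 2 → 29
ship_id=10: days >= 2 → 28
ship_id=11: days >= 8 and zone in ('D', 'C') → 0
ship_id=12: days >= 16 and carrier in ('Evri', 'USPS', 'DHL') → 44
ship_id=13: days >= 2 → 28

28, -1, 0, 0, 29, 28, 0, 44, 28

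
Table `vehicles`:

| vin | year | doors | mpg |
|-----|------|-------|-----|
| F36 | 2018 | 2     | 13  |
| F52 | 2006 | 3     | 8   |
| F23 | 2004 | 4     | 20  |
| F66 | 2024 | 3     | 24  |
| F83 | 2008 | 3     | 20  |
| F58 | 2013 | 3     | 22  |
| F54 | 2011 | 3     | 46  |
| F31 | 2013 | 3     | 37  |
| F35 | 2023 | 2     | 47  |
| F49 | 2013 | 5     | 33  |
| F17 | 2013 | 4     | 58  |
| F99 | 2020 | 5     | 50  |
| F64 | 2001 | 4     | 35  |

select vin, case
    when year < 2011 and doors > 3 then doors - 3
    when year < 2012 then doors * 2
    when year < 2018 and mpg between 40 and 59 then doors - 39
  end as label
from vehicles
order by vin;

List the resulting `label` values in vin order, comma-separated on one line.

-35, 1, NULL, NULL, NULL, NULL, 6, 6, NULL, 1, NULL, 6, NULL

vin=F17: year < 2018 and mpg between 40 and 59 → -35
vin=F23: year < 2011 and doors > 3 → 1
vin=F31: (no match → NULL) → NULL
vin=F35: (no match → NULL) → NULL
vin=F36: (no match → NULL) → NULL
vin=F49: (no match → NULL) → NULL
vin=F52: year < 2012 → 6
vin=F54: year < 2012 → 6
vin=F58: (no match → NULL) → NULL
vin=F64: year < 2011 and doors > 3 → 1
vin=F66: (no match → NULL) → NULL
vin=F83: year < 2012 → 6
vin=F99: (no match → NULL) → NULL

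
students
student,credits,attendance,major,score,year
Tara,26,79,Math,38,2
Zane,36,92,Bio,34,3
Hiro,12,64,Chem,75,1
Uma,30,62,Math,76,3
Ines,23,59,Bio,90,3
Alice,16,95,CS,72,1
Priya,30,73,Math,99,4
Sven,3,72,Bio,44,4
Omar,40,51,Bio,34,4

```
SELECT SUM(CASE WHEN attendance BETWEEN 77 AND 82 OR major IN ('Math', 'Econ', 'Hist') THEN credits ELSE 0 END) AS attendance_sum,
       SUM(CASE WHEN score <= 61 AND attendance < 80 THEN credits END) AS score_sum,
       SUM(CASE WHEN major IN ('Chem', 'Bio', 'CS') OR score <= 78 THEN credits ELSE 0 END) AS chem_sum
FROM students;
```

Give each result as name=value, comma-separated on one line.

[attendance_sum: attendance BETWEEN 77 AND 82 OR major IN ('Math', 'Econ', 'Hist')]
student=Tara: ✓ → 26
student=Zane: ✗
student=Hiro: ✗
student=Uma: ✓ → 30
student=Ines: ✗
student=Alice: ✗
student=Priya: ✓ → 30
student=Sven: ✗
student=Omar: ✗
attendance_sum = 26 + 30 + 30 = 86
—
[score_sum: score <= 61 AND attendance < 80]
student=Tara: ✓ → 26
student=Zane: ✗
student=Hiro: ✗
student=Uma: ✗
student=Ines: ✗
student=Alice: ✗
student=Priya: ✗
student=Sven: ✓ → 3
student=Omar: ✓ → 40
score_sum = 26 + 3 + 40 = 69
—
[chem_sum: major IN ('Chem', 'Bio', 'CS') OR score <= 78]
student=Tara: ✓ → 26
student=Zane: ✓ → 36
student=Hiro: ✓ → 12
student=Uma: ✓ → 30
student=Ines: ✓ → 23
student=Alice: ✓ → 16
student=Priya: ✗
student=Sven: ✓ → 3
student=Omar: ✓ → 40
chem_sum = 26 + 36 + 12 + 30 + 23 + 16 + 3 + 40 = 186

attendance_sum=86, score_sum=69, chem_sum=186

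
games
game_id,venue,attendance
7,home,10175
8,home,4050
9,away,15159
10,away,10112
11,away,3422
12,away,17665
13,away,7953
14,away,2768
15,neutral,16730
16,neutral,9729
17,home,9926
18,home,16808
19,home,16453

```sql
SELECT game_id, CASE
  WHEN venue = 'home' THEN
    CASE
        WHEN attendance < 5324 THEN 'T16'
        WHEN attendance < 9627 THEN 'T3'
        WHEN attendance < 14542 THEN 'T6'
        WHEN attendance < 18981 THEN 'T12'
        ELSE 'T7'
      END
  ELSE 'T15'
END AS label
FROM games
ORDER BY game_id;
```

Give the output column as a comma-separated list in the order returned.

game_id=7: venue='home' → inner[attendance < 14542] → T6
game_id=8: venue='home' → inner[attendance < 5324] → T16
game_id=9: venue='away' → outer ELSE → T15
game_id=10: venue='away' → outer ELSE → T15
game_id=11: venue='away' → outer ELSE → T15
game_id=12: venue='away' → outer ELSE → T15
game_id=13: venue='away' → outer ELSE → T15
game_id=14: venue='away' → outer ELSE → T15
game_id=15: venue='neutral' → outer ELSE → T15
game_id=16: venue='neutral' → outer ELSE → T15
game_id=17: venue='home' → inner[attendance < 14542] → T6
game_id=18: venue='home' → inner[attendance < 18981] → T12
game_id=19: venue='home' → inner[attendance < 18981] → T12

T6, T16, T15, T15, T15, T15, T15, T15, T15, T15, T6, T12, T12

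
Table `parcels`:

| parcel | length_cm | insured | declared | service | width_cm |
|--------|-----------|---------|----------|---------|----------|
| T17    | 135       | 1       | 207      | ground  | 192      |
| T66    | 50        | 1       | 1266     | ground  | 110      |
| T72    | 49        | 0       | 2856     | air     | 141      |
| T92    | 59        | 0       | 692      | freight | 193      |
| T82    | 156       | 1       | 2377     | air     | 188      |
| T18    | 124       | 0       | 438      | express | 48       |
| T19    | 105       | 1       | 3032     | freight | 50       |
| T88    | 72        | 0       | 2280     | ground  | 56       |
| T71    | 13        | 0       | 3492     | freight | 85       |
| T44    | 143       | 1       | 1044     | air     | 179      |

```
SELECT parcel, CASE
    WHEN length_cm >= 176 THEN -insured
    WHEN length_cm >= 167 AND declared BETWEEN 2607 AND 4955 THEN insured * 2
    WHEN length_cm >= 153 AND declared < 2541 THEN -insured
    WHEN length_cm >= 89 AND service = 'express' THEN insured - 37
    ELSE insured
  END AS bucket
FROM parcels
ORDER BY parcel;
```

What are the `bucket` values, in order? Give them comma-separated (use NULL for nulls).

parcel=T17: ELSE → 1
parcel=T18: length_cm >= 89 AND service = 'express' → -37
parcel=T19: ELSE → 1
parcel=T44: ELSE → 1
parcel=T66: ELSE → 1
parcel=T71: ELSE → 0
parcel=T72: ELSE → 0
parcel=T82: length_cm >= 153 AND declared < 2541 → -1
parcel=T88: ELSE → 0
parcel=T92: ELSE → 0

1, -37, 1, 1, 1, 0, 0, -1, 0, 0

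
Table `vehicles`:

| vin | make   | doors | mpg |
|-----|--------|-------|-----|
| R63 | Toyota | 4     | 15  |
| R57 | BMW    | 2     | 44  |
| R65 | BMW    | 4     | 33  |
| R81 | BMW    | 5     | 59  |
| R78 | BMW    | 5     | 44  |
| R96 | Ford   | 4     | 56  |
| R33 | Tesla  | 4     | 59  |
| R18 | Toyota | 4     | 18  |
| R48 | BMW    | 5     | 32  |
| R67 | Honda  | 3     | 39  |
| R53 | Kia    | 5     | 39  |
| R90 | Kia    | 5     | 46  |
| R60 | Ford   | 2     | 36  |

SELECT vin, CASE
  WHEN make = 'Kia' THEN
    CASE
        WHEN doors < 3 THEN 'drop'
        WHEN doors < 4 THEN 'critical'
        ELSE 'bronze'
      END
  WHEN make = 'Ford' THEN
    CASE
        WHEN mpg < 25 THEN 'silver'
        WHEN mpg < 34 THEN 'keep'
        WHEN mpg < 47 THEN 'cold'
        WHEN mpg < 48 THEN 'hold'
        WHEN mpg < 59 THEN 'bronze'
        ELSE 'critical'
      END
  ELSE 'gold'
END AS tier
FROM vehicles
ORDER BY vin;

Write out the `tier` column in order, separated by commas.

vin=R18: make='Toyota' → outer ELSE → gold
vin=R33: make='Tesla' → outer ELSE → gold
vin=R48: make='BMW' → outer ELSE → gold
vin=R53: make='Kia' → inner[ELSE] → bronze
vin=R57: make='BMW' → outer ELSE → gold
vin=R60: make='Ford' → inner[mpg < 47] → cold
vin=R63: make='Toyota' → outer ELSE → gold
vin=R65: make='BMW' → outer ELSE → gold
vin=R67: make='Honda' → outer ELSE → gold
vin=R78: make='BMW' → outer ELSE → gold
vin=R81: make='BMW' → outer ELSE → gold
vin=R90: make='Kia' → inner[ELSE] → bronze
vin=R96: make='Ford' → inner[mpg < 59] → bronze

gold, gold, gold, bronze, gold, cold, gold, gold, gold, gold, gold, bronze, bronze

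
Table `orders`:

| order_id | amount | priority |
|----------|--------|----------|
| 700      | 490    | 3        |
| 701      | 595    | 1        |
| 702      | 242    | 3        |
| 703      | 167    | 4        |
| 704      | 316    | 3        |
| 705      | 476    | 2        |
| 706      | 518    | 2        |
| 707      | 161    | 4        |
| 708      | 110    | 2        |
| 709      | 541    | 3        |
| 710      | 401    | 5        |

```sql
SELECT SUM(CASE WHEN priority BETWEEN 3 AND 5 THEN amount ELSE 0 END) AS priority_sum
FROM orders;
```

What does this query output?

2318

order_id=700: ✓ → 490
order_id=701: ✗
order_id=702: ✓ → 242
order_id=703: ✓ → 167
order_id=704: ✓ → 316
order_id=705: ✗
order_id=706: ✗
order_id=707: ✓ → 161
order_id=708: ✗
order_id=709: ✓ → 541
order_id=710: ✓ → 401
priority_sum = 490 + 242 + 167 + 316 + 161 + 541 + 401 = 2318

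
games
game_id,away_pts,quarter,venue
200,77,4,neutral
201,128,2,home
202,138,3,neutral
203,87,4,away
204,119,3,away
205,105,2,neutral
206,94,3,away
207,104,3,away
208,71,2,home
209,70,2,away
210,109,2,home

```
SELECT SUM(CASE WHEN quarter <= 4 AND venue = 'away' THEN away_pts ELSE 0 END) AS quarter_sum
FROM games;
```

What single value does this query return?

game_id=200: ✗
game_id=201: ✗
game_id=202: ✗
game_id=203: ✓ → 87
game_id=204: ✓ → 119
game_id=205: ✗
game_id=206: ✓ → 94
game_id=207: ✓ → 104
game_id=208: ✗
game_id=209: ✓ → 70
game_id=210: ✗
quarter_sum = 87 + 119 + 94 + 104 + 70 = 474

474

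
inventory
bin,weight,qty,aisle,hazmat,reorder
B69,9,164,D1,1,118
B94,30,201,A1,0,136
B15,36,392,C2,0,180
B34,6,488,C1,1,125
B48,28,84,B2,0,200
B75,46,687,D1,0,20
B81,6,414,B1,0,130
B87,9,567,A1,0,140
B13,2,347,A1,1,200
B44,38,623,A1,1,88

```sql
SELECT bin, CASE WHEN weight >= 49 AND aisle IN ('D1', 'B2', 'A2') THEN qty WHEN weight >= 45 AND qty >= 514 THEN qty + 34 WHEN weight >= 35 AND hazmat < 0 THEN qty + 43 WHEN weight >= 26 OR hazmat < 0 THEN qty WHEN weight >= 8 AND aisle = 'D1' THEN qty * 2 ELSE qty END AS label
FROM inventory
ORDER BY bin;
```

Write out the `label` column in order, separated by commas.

bin=B13: ELSE → 347
bin=B15: weight >= 26 OR hazmat < 0 → 392
bin=B34: ELSE → 488
bin=B44: weight >= 26 OR hazmat < 0 → 623
bin=B48: weight >= 26 OR hazmat < 0 → 84
bin=B69: weight >= 8 AND aisle = 'D1' → 328
bin=B75: weight >= 45 AND qty >= 514 → 721
bin=B81: ELSE → 414
bin=B87: ELSE → 567
bin=B94: weight >= 26 OR hazmat < 0 → 201

347, 392, 488, 623, 84, 328, 721, 414, 567, 201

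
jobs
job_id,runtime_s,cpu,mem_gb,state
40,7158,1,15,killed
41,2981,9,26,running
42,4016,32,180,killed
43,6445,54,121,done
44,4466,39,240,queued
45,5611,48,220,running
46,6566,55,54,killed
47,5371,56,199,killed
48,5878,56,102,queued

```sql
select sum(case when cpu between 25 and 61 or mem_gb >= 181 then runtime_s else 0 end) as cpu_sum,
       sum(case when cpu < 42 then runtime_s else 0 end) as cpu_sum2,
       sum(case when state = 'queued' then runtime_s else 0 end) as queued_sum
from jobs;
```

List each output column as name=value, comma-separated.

[cpu_sum: cpu between 25 and 61 or mem_gb >= 181]
job_id=40: ✗
job_id=41: ✗
job_id=42: ✓ → 4016
job_id=43: ✓ → 6445
job_id=44: ✓ → 4466
job_id=45: ✓ → 5611
job_id=46: ✓ → 6566
job_id=47: ✓ → 5371
job_id=48: ✓ → 5878
cpu_sum = 4016 + 6445 + 4466 + 5611 + 6566 + 5371 + 5878 = 38353
—
[cpu_sum2: cpu < 42]
job_id=40: ✓ → 7158
job_id=41: ✓ → 2981
job_id=42: ✓ → 4016
job_id=43: ✗
job_id=44: ✓ → 4466
job_id=45: ✗
job_id=46: ✗
job_id=47: ✗
job_id=48: ✗
cpu_sum2 = 7158 + 2981 + 4016 + 4466 = 18621
—
[queued_sum: state = 'queued']
job_id=40: ✗
job_id=41: ✗
job_id=42: ✗
job_id=43: ✗
job_id=44: ✓ → 4466
job_id=45: ✗
job_id=46: ✗
job_id=47: ✗
job_id=48: ✓ → 5878
queued_sum = 4466 + 5878 = 10344

cpu_sum=38353, cpu_sum2=18621, queued_sum=10344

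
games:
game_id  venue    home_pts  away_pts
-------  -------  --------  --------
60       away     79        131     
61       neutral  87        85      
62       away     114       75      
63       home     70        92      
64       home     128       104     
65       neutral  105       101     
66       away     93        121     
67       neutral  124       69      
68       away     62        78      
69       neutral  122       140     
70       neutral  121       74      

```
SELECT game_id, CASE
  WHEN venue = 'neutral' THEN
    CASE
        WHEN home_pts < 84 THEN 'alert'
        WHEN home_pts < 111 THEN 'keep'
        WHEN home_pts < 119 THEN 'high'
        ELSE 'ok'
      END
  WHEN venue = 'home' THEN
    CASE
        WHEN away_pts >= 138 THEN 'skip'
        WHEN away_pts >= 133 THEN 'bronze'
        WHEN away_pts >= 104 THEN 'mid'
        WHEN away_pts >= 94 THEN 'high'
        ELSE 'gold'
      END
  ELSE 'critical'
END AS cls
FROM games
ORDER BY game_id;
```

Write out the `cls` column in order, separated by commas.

critical, keep, critical, gold, mid, keep, critical, ok, critical, ok, ok

game_id=60: venue='away' → outer ELSE → critical
game_id=61: venue='neutral' → inner[home_pts < 111] → keep
game_id=62: venue='away' → outer ELSE → critical
game_id=63: venue='home' → inner[ELSE] → gold
game_id=64: venue='home' → inner[away_pts >= 104] → mid
game_id=65: venue='neutral' → inner[home_pts < 111] → keep
game_id=66: venue='away' → outer ELSE → critical
game_id=67: venue='neutral' → inner[ELSE] → ok
game_id=68: venue='away' → outer ELSE → critical
game_id=69: venue='neutral' → inner[ELSE] → ok
game_id=70: venue='neutral' → inner[ELSE] → ok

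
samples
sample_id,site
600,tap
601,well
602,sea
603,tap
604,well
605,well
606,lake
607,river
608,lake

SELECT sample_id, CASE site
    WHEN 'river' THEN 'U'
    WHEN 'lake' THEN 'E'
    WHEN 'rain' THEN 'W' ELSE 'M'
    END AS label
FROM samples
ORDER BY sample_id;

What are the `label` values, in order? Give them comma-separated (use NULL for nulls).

M, M, M, M, M, M, E, U, E

sample_id=600: ELSE → M
sample_id=601: ELSE → M
sample_id=602: ELSE → M
sample_id=603: ELSE → M
sample_id=604: ELSE → M
sample_id=605: ELSE → M
sample_id=606: site='lake' → E
sample_id=607: site='river' → U
sample_id=608: site='lake' → E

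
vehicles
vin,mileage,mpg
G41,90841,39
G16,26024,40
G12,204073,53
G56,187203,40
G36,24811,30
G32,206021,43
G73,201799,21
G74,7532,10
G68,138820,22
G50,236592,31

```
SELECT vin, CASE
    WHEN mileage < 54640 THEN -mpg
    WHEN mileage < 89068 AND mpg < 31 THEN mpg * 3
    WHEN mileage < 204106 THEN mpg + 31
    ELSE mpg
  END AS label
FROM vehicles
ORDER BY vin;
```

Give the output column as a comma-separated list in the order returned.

84, -40, 43, -30, 70, 31, 71, 53, 52, -10

vin=G12: mileage < 204106 → 84
vin=G16: mileage < 54640 → -40
vin=G32: ELSE → 43
vin=G36: mileage < 54640 → -30
vin=G41: mileage < 204106 → 70
vin=G50: ELSE → 31
vin=G56: mileage < 204106 → 71
vin=G68: mileage < 204106 → 53
vin=G73: mileage < 204106 → 52
vin=G74: mileage < 54640 → -10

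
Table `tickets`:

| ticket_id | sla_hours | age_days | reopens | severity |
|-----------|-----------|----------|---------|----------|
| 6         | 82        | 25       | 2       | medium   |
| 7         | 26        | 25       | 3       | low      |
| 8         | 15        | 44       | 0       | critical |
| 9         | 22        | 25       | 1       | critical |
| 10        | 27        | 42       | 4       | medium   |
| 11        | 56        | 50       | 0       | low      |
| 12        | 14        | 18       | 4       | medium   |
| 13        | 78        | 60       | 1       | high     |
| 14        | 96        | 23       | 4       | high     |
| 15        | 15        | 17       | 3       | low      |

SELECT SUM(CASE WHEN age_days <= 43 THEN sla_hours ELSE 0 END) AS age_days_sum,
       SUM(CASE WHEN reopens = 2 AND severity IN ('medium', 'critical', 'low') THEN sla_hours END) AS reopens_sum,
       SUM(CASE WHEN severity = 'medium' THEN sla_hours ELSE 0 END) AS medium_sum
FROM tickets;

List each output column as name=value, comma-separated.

age_days_sum=282, reopens_sum=82, medium_sum=123

[age_days_sum: age_days <= 43]
ticket_id=6: ✓ → 82
ticket_id=7: ✓ → 26
ticket_id=8: ✗
ticket_id=9: ✓ → 22
ticket_id=10: ✓ → 27
ticket_id=11: ✗
ticket_id=12: ✓ → 14
ticket_id=13: ✗
ticket_id=14: ✓ → 96
ticket_id=15: ✓ → 15
age_days_sum = 82 + 26 + 22 + 27 + 14 + 96 + 15 = 282
—
[reopens_sum: reopens = 2 AND severity IN ('medium', 'critical', 'low')]
ticket_id=6: ✓ → 82
ticket_id=7: ✗
ticket_id=8: ✗
ticket_id=9: ✗
ticket_id=10: ✗
ticket_id=11: ✗
ticket_id=12: ✗
ticket_id=13: ✗
ticket_id=14: ✗
ticket_id=15: ✗
reopens_sum = 82
—
[medium_sum: severity = 'medium']
ticket_id=6: ✓ → 82
ticket_id=7: ✗
ticket_id=8: ✗
ticket_id=9: ✗
ticket_id=10: ✓ → 27
ticket_id=11: ✗
ticket_id=12: ✓ → 14
ticket_id=13: ✗
ticket_id=14: ✗
ticket_id=15: ✗
medium_sum = 82 + 27 + 14 = 123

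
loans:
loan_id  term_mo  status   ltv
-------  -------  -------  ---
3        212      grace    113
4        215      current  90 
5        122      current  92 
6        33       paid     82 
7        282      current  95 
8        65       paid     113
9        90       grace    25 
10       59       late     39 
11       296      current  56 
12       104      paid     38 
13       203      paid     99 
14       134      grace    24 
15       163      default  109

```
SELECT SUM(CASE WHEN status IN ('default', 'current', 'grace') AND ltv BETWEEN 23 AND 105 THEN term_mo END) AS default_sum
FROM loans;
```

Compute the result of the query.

loan_id=3: ✗
loan_id=4: ✓ → 215
loan_id=5: ✓ → 122
loan_id=6: ✗
loan_id=7: ✓ → 282
loan_id=8: ✗
loan_id=9: ✓ → 90
loan_id=10: ✗
loan_id=11: ✓ → 296
loan_id=12: ✗
loan_id=13: ✗
loan_id=14: ✓ → 134
loan_id=15: ✗
default_sum = 215 + 122 + 282 + 90 + 296 + 134 = 1139

1139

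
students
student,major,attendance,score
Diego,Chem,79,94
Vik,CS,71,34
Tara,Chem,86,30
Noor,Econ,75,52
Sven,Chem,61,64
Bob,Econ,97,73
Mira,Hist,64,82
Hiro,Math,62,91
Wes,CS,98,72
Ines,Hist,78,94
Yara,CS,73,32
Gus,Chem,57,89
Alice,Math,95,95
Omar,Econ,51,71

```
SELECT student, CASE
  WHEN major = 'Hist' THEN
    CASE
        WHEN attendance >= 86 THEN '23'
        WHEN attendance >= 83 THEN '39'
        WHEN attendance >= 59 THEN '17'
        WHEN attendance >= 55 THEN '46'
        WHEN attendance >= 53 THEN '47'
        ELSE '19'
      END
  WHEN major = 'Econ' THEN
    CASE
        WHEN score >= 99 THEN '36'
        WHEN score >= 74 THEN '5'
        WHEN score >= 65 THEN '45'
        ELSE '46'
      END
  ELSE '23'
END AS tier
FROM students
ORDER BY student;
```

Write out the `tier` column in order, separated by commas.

student=Alice: major='Math' → outer ELSE → 23
student=Bob: major='Econ' → inner[score >= 65] → 45
student=Diego: major='Chem' → outer ELSE → 23
student=Gus: major='Chem' → outer ELSE → 23
student=Hiro: major='Math' → outer ELSE → 23
student=Ines: major='Hist' → inner[attendance >= 59] → 17
student=Mira: major='Hist' → inner[attendance >= 59] → 17
student=Noor: major='Econ' → inner[ELSE] → 46
student=Omar: major='Econ' → inner[score >= 65] → 45
student=Sven: major='Chem' → outer ELSE → 23
student=Tara: major='Chem' → outer ELSE → 23
student=Vik: major='CS' → outer ELSE → 23
student=Wes: major='CS' → outer ELSE → 23
student=Yara: major='CS' → outer ELSE → 23

23, 45, 23, 23, 23, 17, 17, 46, 45, 23, 23, 23, 23, 23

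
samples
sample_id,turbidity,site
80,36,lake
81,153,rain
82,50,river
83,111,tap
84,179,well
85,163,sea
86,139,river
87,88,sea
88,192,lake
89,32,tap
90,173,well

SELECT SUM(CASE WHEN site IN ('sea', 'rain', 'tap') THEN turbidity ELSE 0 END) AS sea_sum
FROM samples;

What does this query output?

sample_id=80: ✗
sample_id=81: ✓ → 153
sample_id=82: ✗
sample_id=83: ✓ → 111
sample_id=84: ✗
sample_id=85: ✓ → 163
sample_id=86: ✗
sample_id=87: ✓ → 88
sample_id=88: ✗
sample_id=89: ✓ → 32
sample_id=90: ✗
sea_sum = 153 + 111 + 163 + 88 + 32 = 547

547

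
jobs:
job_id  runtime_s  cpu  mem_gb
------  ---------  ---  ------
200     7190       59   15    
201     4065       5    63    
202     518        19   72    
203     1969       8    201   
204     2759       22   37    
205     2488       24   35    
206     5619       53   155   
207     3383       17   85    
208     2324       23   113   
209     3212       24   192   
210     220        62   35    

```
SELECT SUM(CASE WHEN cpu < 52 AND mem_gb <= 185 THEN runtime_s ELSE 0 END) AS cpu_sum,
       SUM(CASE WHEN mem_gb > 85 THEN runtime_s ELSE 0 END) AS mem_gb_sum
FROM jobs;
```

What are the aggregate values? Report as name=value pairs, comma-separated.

[cpu_sum: cpu < 52 AND mem_gb <= 185]
job_id=200: ✗
job_id=201: ✓ → 4065
job_id=202: ✓ → 518
job_id=203: ✗
job_id=204: ✓ → 2759
job_id=205: ✓ → 2488
job_id=206: ✗
job_id=207: ✓ → 3383
job_id=208: ✓ → 2324
job_id=209: ✗
job_id=210: ✗
cpu_sum = 4065 + 518 + 2759 + 2488 + 3383 + 2324 = 15537
—
[mem_gb_sum: mem_gb > 85]
job_id=200: ✗
job_id=201: ✗
job_id=202: ✗
job_id=203: ✓ → 1969
job_id=204: ✗
job_id=205: ✗
job_id=206: ✓ → 5619
job_id=207: ✗
job_id=208: ✓ → 2324
job_id=209: ✓ → 3212
job_id=210: ✗
mem_gb_sum = 1969 + 5619 + 2324 + 3212 = 13124

cpu_sum=15537, mem_gb_sum=13124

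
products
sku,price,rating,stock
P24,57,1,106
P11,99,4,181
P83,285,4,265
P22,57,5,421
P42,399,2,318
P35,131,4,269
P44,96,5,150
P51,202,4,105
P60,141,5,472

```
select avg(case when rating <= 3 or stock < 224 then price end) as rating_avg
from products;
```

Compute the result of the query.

170.6

sku=P24: ✓ → 57
sku=P11: ✓ → 99
sku=P83: ✗
sku=P22: ✗
sku=P42: ✓ → 399
sku=P35: ✗
sku=P44: ✓ → 96
sku=P51: ✓ → 202
sku=P60: ✗
rating_avg = (57 + 99 + 399 + 96 + 202) / 5 = 170.6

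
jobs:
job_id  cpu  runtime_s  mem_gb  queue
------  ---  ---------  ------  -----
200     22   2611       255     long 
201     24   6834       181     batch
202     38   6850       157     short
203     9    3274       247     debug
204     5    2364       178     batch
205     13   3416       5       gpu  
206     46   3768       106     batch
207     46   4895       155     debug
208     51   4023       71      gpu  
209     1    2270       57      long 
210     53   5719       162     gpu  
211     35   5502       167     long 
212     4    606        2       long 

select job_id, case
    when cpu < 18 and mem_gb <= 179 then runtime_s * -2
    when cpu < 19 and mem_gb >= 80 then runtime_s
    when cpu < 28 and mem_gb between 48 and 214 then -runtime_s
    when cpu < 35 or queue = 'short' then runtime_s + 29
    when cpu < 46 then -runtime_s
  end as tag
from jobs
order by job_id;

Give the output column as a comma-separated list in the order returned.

job_id=200: cpu < 35 or queue = 'short' → 2640
job_id=201: cpu < 28 and mem_gb between 48 and 214 → -6834
job_id=202: cpu < 35 or queue = 'short' → 6879
job_id=203: cpu < 19 and mem_gb >= 80 → 3274
job_id=204: cpu < 18 and mem_gb <= 179 → -4728
job_id=205: cpu < 18 and mem_gb <= 179 → -6832
job_id=206: (no match → NULL) → NULL
job_id=207: (no match → NULL) → NULL
job_id=208: (no match → NULL) → NULL
job_id=209: cpu < 18 and mem_gb <= 179 → -4540
job_id=210: (no match → NULL) → NULL
job_id=211: cpu < 46 → -5502
job_id=212: cpu < 18 and mem_gb <= 179 → -1212

2640, -6834, 6879, 3274, -4728, -6832, NULL, NULL, NULL, -4540, NULL, -5502, -1212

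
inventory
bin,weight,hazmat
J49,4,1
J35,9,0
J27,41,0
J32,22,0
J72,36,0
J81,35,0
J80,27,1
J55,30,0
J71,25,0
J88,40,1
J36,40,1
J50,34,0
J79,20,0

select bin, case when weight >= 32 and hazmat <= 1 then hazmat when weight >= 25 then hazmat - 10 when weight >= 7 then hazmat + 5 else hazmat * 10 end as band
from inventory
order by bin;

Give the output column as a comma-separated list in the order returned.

bin=J27: weight >= 32 and hazmat <= 1 → 0
bin=J32: weight >= 7 → 5
bin=J35: weight >= 7 → 5
bin=J36: weight >= 32 and hazmat <= 1 → 1
bin=J49: ELSE → 10
bin=J50: weight >= 32 and hazmat <= 1 → 0
bin=J55: weight >= 25 → -10
bin=J71: weight >= 25 → -10
bin=J72: weight >= 32 and hazmat <= 1 → 0
bin=J79: weight >= 7 → 5
bin=J80: weight >= 25 → -9
bin=J81: weight >= 32 and hazmat <= 1 → 0
bin=J88: weight >= 32 and hazmat <= 1 → 1

0, 5, 5, 1, 10, 0, -10, -10, 0, 5, -9, 0, 1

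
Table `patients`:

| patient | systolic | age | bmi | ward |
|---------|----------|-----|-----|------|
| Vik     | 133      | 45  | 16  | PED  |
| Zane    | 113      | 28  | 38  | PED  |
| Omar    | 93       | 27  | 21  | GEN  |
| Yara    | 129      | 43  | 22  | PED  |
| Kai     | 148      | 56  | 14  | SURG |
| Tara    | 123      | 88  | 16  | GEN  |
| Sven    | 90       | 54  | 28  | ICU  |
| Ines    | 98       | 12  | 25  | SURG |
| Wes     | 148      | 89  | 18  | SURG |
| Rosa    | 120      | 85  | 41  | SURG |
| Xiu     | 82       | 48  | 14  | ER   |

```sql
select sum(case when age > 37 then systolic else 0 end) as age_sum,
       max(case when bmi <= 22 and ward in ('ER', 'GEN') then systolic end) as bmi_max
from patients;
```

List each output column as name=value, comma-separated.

[age_sum: age > 37]
patient=Vik: ✓ → 133
patient=Zane: ✗
patient=Omar: ✗
patient=Yara: ✓ → 129
patient=Kai: ✓ → 148
patient=Tara: ✓ → 123
patient=Sven: ✓ → 90
patient=Ines: ✗
patient=Wes: ✓ → 148
patient=Rosa: ✓ → 120
patient=Xiu: ✓ → 82
age_sum = 133 + 129 + 148 + 123 + 90 + 148 + 120 + 82 = 973
—
[bmi_max: bmi <= 22 and ward in ('ER', 'GEN')]
patient=Vik: ✗
patient=Zane: ✗
patient=Omar: ✓ → 93
patient=Yara: ✗
patient=Kai: ✗
patient=Tara: ✓ → 123
patient=Sven: ✗
patient=Ines: ✗
patient=Wes: ✗
patient=Rosa: ✗
patient=Xiu: ✓ → 82
bmi_max = MAX(93, 123, 82) = 123

age_sum=973, bmi_max=123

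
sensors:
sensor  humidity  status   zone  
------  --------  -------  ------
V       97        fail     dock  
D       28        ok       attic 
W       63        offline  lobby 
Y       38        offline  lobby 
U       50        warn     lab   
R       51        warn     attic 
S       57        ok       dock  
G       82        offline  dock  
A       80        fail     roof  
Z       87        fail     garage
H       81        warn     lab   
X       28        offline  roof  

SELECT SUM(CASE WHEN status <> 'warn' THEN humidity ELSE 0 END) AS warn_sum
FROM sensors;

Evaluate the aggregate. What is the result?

sensor=V: ✓ → 97
sensor=D: ✓ → 28
sensor=W: ✓ → 63
sensor=Y: ✓ → 38
sensor=U: ✗
sensor=R: ✗
sensor=S: ✓ → 57
sensor=G: ✓ → 82
sensor=A: ✓ → 80
sensor=Z: ✓ → 87
sensor=H: ✗
sensor=X: ✓ → 28
warn_sum = 97 + 28 + 63 + 38 + 57 + 82 + 80 + 87 + 28 = 560

560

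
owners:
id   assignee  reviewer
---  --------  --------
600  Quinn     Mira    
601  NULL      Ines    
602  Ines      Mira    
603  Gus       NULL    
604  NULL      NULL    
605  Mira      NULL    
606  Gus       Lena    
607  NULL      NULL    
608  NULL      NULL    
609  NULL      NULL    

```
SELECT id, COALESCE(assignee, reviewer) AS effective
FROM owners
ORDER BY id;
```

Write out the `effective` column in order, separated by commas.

Quinn, Ines, Ines, Gus, NULL, Mira, Gus, NULL, NULL, NULL

id=600: assignee=Quinn → Quinn
id=601: assignee=NULL, reviewer=Ines → Ines
id=602: assignee=Ines → Ines
id=603: assignee=Gus → Gus
id=604: assignee=NULL, reviewer=NULL (all NULL) → NULL
id=605: assignee=Mira → Mira
id=606: assignee=Gus → Gus
id=607: assignee=NULL, reviewer=NULL (all NULL) → NULL
id=608: assignee=NULL, reviewer=NULL (all NULL) → NULL
id=609: assignee=NULL, reviewer=NULL (all NULL) → NULL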